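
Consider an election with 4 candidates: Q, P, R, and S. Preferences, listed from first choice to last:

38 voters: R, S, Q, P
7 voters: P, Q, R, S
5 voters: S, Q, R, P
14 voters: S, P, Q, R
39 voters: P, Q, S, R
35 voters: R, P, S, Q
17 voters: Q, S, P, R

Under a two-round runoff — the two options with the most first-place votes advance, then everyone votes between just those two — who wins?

R

Round 1 first-place votes: Q 17, P 46, R 73, S 19.
R and P advance.
Runoff: R is preferred to P by 78 voters; P by 77.
R wins the runoff.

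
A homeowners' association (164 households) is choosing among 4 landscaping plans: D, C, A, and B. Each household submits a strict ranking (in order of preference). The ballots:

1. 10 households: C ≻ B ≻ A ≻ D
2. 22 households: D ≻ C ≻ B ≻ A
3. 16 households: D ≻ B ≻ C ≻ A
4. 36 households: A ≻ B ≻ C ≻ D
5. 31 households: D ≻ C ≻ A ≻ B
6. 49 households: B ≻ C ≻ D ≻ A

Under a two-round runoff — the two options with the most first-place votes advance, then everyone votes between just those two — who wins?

Round 1 first-place votes: D 69, C 10, A 36, B 49.
D and B advance.
Runoff: D is preferred to B by 69 voters; B by 95.
B wins the runoff.

B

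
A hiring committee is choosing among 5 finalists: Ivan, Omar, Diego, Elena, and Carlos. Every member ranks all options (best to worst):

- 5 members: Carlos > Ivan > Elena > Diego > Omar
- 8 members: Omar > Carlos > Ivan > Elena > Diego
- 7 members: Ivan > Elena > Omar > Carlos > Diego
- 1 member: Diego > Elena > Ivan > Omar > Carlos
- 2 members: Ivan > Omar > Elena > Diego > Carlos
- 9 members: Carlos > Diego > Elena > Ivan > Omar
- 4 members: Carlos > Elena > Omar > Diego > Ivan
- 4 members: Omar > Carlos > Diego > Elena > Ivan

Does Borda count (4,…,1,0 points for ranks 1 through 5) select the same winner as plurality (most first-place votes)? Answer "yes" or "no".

yes

Borda — scores: Ivan 78, Omar 77, Diego 50, Elena 80, Carlos 115. Winner: Carlos.
Plurality — first-place votes: Ivan 9, Omar 12, Diego 1, Elena 0, Carlos 18. Winner: Carlos.
The two methods agree.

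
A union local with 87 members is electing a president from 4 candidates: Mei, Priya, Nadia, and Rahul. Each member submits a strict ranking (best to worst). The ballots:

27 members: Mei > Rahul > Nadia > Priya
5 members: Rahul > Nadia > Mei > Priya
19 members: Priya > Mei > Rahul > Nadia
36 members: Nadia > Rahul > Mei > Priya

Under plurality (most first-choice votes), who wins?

First-place votes: Mei 27, Priya 19, Nadia 36, Rahul 5.
Nadia has the most first-place votes.

Nadia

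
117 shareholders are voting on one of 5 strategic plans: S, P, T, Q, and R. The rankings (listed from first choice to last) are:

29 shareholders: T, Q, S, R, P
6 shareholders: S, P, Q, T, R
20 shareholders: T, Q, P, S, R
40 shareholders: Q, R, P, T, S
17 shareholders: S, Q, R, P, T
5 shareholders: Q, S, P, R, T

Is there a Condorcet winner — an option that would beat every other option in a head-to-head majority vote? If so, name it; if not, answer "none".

Q vs S: 94–23 for Q.
Q vs P: 111–6 for Q.
Q vs T: 68–49 for Q.
Q vs R: 117–0 for Q.
Q beats every other option head-to-head.

Q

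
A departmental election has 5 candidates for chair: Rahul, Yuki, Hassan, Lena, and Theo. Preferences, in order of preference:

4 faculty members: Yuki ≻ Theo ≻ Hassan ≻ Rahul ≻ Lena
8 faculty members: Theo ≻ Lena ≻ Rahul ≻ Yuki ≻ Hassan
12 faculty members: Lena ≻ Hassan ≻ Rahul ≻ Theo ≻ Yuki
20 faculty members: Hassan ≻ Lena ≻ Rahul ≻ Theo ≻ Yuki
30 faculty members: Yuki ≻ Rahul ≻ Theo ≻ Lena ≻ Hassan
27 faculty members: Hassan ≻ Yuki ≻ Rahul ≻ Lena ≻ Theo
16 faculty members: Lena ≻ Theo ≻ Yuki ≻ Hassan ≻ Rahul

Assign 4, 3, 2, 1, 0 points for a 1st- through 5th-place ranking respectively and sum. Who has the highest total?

Yuki

Rahul: 4·1 + 8·2 + 12·2 + 20·2 + 30·3 + 27·2 + 16·0 = 228
Yuki: 4·4 + 8·1 + 12·0 + 20·0 + 30·4 + 27·3 + 16·2 = 257
Hassan: 4·2 + 8·0 + 12·3 + 20·4 + 30·0 + 27·4 + 16·1 = 248
Lena: 4·0 + 8·3 + 12·4 + 20·3 + 30·1 + 27·1 + 16·4 = 253
Theo: 4·3 + 8·4 + 12·1 + 20·1 + 30·2 + 27·0 + 16·3 = 184
Yuki has the highest Borda score (257).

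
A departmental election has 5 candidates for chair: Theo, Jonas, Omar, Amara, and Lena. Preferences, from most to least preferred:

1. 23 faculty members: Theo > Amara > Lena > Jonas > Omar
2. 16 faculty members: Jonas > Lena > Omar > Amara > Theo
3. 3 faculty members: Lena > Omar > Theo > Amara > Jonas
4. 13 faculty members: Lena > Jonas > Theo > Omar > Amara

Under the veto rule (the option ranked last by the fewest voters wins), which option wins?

Lena

Last-place votes: Theo 16, Jonas 3, Omar 23, Amara 13, Lena 0.
Lena is ranked last by the fewest voters, so Lena wins.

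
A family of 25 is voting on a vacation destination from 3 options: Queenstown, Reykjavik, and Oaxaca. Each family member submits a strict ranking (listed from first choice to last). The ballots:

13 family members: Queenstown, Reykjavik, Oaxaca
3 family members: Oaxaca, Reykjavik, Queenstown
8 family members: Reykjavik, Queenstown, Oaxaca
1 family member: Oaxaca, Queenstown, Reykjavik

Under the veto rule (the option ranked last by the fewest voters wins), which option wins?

Last-place votes: Queenstown 3, Reykjavik 1, Oaxaca 21.
Reykjavik is ranked last by the fewest voters, so Reykjavik wins.

Reykjavik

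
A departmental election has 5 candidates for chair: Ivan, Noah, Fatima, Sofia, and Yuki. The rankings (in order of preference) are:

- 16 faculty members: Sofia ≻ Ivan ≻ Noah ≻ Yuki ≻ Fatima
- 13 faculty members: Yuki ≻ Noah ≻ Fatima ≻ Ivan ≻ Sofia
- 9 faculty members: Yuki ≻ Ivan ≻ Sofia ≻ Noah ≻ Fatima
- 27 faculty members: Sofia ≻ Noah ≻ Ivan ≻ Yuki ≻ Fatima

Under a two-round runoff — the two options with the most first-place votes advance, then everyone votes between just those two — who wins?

Sofia

Round 1 first-place votes: Ivan 0, Noah 0, Fatima 0, Sofia 43, Yuki 22.
Sofia and Yuki advance.
Runoff: Sofia is preferred to Yuki by 43 voters; Yuki by 22.
Sofia wins the runoff.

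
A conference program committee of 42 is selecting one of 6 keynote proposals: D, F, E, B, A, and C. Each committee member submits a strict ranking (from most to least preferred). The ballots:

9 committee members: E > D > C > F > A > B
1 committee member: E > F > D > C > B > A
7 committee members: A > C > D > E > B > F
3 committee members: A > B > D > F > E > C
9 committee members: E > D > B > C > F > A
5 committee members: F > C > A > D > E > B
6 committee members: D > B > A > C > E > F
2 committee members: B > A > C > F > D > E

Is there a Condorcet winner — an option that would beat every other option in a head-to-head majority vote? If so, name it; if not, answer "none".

D vs F: 34–8 for D.
D vs E: 23–19 for D.
D vs B: 37–5 for D.
D vs A: 25–17 for D.
D vs C: 28–14 for D.
D beats every other option head-to-head.

D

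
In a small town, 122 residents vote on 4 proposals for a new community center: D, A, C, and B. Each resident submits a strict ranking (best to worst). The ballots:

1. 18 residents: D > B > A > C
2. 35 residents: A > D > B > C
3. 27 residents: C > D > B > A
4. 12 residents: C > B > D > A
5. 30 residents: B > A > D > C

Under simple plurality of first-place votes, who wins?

C

First-place votes: D 18, A 35, C 39, B 30.
C has the most first-place votes.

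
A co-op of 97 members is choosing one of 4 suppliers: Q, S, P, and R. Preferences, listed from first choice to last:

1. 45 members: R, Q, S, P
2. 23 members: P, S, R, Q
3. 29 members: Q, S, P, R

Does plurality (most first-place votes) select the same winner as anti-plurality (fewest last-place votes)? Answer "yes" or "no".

no

Plurality — first-place votes: Q 29, S 0, P 23, R 45. Winner: R.
Anti-plurality — last-place votes: Q 23, S 0, P 45, R 29. Winner: S.
The two methods disagree.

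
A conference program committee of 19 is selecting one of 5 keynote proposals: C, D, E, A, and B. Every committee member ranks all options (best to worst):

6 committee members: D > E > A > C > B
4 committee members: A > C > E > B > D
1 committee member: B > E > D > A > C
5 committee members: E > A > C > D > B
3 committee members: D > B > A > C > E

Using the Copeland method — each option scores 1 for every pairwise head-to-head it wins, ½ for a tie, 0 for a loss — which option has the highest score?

C: beats B; loses to D, E, and A → score 1.
D: beats C, A, and B; loses to E → score 3.
E: beats C, D, A, and B → score 4.
A: beats C and B; loses to D and E → score 2.
B: loses to C, D, E, and A → score 0.
E has the best pairwise record.

E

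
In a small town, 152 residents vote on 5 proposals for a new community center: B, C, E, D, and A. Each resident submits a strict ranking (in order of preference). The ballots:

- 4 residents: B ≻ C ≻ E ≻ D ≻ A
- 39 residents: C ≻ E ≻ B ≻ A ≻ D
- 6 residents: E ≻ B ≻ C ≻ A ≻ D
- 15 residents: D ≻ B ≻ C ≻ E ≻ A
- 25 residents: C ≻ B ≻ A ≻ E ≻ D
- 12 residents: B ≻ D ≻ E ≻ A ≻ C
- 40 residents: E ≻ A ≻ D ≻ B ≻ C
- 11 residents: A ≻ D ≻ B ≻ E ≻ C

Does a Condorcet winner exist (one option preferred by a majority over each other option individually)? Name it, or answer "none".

none

Checking pairwise contests:
E beats B 85–67.
B beats C 88–64.
C beats E 83–69.
B beats D 86–66.
B beats A 101–51.
Every option loses at least one head-to-head, so there is no Condorcet winner.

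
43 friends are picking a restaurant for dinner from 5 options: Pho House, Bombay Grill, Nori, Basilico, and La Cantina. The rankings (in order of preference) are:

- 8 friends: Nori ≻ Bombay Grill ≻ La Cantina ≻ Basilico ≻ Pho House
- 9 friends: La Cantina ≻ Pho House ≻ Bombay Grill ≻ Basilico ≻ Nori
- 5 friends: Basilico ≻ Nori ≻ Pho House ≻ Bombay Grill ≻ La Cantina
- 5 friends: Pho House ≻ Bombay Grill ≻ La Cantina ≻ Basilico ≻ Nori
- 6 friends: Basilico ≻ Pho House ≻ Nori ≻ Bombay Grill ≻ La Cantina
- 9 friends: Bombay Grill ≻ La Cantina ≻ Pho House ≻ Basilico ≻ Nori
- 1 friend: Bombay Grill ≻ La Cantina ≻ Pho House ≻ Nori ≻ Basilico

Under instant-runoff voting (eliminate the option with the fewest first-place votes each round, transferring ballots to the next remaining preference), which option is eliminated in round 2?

Nori

Round 1: Pho House 5, Bombay Grill 10, Nori 8, Basilico 11, La Cantina 9. Eliminate Pho House.
Round 2: Bombay Grill 15, Nori 8, Basilico 11, La Cantina 9. Eliminate Nori.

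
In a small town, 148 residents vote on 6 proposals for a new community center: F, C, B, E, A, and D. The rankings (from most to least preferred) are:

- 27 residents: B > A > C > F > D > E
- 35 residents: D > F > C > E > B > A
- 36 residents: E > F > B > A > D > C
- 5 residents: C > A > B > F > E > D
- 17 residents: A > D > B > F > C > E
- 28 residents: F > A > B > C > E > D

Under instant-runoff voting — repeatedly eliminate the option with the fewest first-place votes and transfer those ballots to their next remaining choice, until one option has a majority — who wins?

Round 1: F 28, C 5, B 27, E 36, A 17, D 35. Eliminate C.
Round 2: F 28, B 27, E 36, A 22, D 35. Eliminate A.
Round 3: F 28, B 32, E 36, D 52. Eliminate F.
Round 4: B 60, E 36, D 52. Eliminate E.
Round 5: B 96, D 52. B has a majority.

B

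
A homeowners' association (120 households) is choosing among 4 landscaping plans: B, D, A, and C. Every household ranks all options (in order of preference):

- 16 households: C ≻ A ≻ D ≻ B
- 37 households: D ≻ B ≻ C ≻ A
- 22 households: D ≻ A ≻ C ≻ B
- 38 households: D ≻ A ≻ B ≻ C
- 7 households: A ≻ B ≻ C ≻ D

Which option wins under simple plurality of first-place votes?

First-place votes: B 0, D 97, A 7, C 16.
D has the most first-place votes.

D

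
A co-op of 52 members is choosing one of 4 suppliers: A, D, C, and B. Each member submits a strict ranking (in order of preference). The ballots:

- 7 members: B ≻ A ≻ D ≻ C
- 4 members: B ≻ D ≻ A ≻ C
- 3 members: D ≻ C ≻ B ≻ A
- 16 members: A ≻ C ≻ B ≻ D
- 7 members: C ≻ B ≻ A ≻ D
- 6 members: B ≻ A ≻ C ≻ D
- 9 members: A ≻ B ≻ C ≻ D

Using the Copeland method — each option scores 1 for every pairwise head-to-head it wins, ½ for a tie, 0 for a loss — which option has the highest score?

B

A: beats D and C; loses to B → score 2.
D: loses to A, C, and B → score 0.
C: beats D; ties B; loses to A → score 1.5.
B: beats A and D; ties C → score 2.5.
B has the best pairwise record.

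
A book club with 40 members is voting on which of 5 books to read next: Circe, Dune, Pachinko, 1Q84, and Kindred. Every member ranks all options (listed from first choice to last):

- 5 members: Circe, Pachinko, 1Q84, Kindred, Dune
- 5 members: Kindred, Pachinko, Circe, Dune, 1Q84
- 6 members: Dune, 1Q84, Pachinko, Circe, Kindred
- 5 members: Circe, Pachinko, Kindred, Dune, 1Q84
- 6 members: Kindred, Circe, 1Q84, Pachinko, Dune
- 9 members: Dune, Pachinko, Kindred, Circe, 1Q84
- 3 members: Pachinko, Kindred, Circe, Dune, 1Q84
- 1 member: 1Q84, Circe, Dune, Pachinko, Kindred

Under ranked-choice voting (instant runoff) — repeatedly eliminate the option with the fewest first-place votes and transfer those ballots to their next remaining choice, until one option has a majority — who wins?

Round 1: Circe 10, Dune 15, Pachinko 3, 1Q84 1, Kindred 11. Eliminate 1Q84.
Round 2: Circe 11, Dune 15, Pachinko 3, Kindred 11. Eliminate Pachinko.
Round 3: Circe 11, Dune 15, Kindred 14. Eliminate Circe.
Round 4: Dune 16, Kindred 24. Kindred has a majority.

Kindred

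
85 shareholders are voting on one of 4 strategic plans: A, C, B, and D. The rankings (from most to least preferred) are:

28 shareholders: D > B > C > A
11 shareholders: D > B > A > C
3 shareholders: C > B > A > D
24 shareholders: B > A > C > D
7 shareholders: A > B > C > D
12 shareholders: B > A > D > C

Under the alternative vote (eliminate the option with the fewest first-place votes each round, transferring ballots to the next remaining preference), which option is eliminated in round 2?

A

Round 1: A 7, C 3, B 36, D 39. Eliminate C.
Round 2: A 7, B 39, D 39. Eliminate A.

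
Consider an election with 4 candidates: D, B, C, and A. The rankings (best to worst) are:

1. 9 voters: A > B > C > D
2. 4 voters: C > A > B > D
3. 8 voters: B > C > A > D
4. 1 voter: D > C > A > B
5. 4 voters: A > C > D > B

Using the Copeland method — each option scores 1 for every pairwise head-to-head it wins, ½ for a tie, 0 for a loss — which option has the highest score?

D: loses to B, C, and A → score 0.
B: beats D and C; loses to A → score 2.
C: beats D; ties A; loses to B → score 1.5.
A: beats D and B; ties C → score 2.5.
A has the best pairwise record.

A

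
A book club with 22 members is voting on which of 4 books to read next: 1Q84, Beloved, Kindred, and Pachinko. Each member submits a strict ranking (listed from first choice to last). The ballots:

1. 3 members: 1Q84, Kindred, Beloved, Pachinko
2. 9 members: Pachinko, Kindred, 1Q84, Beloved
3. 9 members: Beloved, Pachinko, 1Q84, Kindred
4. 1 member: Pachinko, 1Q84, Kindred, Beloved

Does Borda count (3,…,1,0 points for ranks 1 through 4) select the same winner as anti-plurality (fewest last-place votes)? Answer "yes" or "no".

no

Borda — scores: 1Q84 29, Beloved 30, Kindred 25, Pachinko 48. Winner: Pachinko.
Anti-plurality — last-place votes: 1Q84 0, Beloved 10, Kindred 9, Pachinko 3. Winner: 1Q84.
The two methods disagree.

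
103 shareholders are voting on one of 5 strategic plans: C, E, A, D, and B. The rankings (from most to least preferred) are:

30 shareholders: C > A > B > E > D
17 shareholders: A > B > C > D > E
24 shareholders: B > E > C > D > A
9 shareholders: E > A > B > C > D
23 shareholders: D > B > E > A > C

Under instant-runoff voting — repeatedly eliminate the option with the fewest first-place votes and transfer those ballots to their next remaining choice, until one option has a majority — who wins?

Round 1: C 30, E 9, A 17, D 23, B 24. Eliminate E.
Round 2: C 30, A 26, D 23, B 24. Eliminate D.
Round 3: C 30, A 26, B 47. Eliminate A.
Round 4: C 30, B 73. B has a majority.

B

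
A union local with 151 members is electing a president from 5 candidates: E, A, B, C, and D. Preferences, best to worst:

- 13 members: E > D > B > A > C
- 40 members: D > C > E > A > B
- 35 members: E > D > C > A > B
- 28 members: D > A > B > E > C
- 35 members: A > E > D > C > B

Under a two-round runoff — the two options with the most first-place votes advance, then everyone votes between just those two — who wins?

Round 1 first-place votes: E 48, A 35, B 0, C 0, D 68.
D and E advance.
Runoff: D is preferred to E by 68 voters; E by 83.
E wins the runoff.

E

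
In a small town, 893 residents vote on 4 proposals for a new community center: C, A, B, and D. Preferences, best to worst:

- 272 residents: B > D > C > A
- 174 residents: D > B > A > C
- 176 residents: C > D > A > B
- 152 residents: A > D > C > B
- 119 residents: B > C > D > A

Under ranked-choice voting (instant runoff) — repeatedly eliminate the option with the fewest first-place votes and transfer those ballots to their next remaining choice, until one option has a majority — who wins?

Round 1: C 176, A 152, B 391, D 174. Eliminate A.
Round 2: C 176, B 391, D 326. Eliminate C.
Round 3: B 391, D 502. D has a majority.

D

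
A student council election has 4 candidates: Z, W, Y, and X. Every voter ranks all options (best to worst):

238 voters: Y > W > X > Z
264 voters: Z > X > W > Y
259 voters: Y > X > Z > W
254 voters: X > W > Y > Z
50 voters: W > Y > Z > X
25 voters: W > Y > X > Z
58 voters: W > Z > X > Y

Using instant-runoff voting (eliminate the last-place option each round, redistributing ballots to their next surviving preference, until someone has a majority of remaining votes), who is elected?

Round 1: Z 264, W 133, Y 497, X 254. Eliminate W.
Round 2: Z 322, Y 572, X 254. Eliminate X.
Round 3: Z 322, Y 826. Y has a majority.

Y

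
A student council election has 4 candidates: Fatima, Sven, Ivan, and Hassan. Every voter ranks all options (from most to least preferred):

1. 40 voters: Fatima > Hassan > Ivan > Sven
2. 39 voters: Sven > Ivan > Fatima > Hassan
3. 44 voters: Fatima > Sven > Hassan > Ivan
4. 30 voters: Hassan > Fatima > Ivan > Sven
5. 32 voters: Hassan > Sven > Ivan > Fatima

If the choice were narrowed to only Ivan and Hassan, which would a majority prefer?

Hassan

Voters preferring Ivan to Hassan: 39; preferring Hassan to Ivan: 146.
Hassan wins the head-to-head.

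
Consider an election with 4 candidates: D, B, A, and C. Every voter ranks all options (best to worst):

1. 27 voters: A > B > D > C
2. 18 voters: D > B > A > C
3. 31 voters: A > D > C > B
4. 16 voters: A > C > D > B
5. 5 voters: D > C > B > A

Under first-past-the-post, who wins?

A

First-place votes: D 23, B 0, A 74, C 0.
A has the most first-place votes.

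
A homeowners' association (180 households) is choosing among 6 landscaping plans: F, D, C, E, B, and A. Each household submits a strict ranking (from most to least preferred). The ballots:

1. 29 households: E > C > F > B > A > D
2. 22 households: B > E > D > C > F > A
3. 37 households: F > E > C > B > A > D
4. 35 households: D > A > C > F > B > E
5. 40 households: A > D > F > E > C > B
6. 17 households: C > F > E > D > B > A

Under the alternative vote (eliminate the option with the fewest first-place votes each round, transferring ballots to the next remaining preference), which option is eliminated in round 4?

E

Round 1: F 37, D 35, C 17, E 29, B 22, A 40. Eliminate C.
Round 2: F 54, D 35, E 29, B 22, A 40. Eliminate B.
Round 3: F 54, D 35, E 51, A 40. Eliminate D.
Round 4: F 54, E 51, A 75. Eliminate E.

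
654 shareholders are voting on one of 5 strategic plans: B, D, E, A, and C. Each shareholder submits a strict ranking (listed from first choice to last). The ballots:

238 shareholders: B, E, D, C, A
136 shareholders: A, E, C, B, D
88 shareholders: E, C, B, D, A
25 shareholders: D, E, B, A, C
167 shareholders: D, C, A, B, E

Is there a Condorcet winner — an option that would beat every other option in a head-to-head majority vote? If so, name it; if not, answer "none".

Checking pairwise contests:
C beats B 391–263.
B beats D 462–192.
B beats E 405–249.
B beats A 351–303.
D beats C 430–224.
Every option loses at least one head-to-head, so there is no Condorcet winner.

none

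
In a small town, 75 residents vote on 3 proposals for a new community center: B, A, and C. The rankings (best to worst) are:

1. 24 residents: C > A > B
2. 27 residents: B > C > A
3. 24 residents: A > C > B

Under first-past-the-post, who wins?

B

First-place votes: B 27, A 24, C 24.
B has the most first-place votes.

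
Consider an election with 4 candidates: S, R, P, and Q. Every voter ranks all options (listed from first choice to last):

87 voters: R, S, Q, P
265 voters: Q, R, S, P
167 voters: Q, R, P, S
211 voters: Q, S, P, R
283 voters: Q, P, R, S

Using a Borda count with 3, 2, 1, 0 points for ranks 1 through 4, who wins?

S: 87·2 + 265·1 + 167·0 + 211·2 + 283·0 = 861
R: 87·3 + 265·2 + 167·2 + 211·0 + 283·1 = 1408
P: 87·0 + 265·0 + 167·1 + 211·1 + 283·2 = 944
Q: 87·1 + 265·3 + 167·3 + 211·3 + 283·3 = 2865
Q has the highest Borda score (2865).

Q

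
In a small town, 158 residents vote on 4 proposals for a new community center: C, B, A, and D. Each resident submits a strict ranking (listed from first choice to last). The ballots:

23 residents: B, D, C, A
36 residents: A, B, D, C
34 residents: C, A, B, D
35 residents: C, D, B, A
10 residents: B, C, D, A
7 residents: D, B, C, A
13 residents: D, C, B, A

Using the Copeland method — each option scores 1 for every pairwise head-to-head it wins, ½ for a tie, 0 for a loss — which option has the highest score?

C: beats B and A; ties D → score 2.5.
B: beats A and D; loses to C → score 2.
A: loses to C, B, and D → score 0.
D: beats A; ties C; loses to B → score 1.5.
C has the best pairwise record.

C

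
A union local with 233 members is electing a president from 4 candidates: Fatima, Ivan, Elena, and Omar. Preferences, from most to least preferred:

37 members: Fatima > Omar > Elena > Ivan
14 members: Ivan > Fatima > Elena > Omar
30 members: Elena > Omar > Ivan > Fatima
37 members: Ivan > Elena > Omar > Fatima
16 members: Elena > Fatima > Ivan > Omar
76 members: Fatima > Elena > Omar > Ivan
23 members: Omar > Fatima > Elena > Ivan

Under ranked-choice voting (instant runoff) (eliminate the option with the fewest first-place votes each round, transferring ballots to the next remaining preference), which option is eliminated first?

Round 1: Fatima 113, Ivan 51, Elena 46, Omar 23. Eliminate Omar.

Omar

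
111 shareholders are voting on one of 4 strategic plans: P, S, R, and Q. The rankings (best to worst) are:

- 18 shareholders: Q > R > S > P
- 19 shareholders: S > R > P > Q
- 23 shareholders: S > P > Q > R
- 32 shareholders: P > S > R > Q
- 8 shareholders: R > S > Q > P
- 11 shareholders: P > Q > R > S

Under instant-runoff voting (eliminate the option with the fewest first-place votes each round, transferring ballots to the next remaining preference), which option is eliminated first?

Round 1: P 43, S 42, R 8, Q 18. Eliminate R.

R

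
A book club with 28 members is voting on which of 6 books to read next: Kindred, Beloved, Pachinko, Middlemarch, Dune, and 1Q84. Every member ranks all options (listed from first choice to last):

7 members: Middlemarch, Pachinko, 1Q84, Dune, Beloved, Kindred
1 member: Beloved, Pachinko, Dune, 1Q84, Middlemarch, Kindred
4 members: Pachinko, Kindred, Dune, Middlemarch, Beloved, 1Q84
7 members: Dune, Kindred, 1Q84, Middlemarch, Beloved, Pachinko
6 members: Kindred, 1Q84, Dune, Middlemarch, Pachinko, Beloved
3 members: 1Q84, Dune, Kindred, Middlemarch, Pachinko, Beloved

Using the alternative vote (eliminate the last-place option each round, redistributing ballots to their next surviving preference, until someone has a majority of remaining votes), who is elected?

Dune

Round 1: Kindred 6, Beloved 1, Pachinko 4, Middlemarch 7, Dune 7, 1Q84 3. Eliminate Beloved.
Round 2: Kindred 6, Pachinko 5, Middlemarch 7, Dune 7, 1Q84 3. Eliminate 1Q84.
Round 3: Kindred 6, Pachinko 5, Middlemarch 7, Dune 10. Eliminate Pachinko.
Round 4: Kindred 10, Middlemarch 7, Dune 11. Eliminate Middlemarch.
Round 5: Kindred 10, Dune 18. Dune has a majority.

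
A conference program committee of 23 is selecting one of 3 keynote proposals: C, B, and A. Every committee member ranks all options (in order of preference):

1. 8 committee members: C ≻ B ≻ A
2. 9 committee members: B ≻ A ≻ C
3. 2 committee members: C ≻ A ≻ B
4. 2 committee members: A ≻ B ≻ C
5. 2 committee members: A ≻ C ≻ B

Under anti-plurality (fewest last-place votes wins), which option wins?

Last-place votes: C 11, B 4, A 8.
B is ranked last by the fewest voters, so B wins.

B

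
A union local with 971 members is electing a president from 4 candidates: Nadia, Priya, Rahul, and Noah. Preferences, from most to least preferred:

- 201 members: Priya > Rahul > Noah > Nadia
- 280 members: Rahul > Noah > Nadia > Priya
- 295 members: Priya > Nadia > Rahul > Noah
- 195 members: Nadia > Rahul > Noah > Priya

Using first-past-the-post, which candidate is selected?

First-place votes: Nadia 195, Priya 496, Rahul 280, Noah 0.
Priya has the most first-place votes.

Priya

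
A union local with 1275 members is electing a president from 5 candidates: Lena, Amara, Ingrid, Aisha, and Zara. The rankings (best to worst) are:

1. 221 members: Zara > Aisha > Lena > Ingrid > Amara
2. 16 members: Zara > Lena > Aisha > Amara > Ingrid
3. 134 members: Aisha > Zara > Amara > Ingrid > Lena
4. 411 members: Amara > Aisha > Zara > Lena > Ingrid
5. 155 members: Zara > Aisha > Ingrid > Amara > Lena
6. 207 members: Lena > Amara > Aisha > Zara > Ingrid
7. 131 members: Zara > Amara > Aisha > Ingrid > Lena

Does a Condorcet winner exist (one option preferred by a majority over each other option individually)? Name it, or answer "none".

none

Checking pairwise contests:
Amara beats Lena 831–444.
Zara beats Amara 657–618.
Lena beats Ingrid 855–420.
Amara beats Aisha 749–526.
Aisha beats Zara 752–523.
Every option loses at least one head-to-head, so there is no Condorcet winner.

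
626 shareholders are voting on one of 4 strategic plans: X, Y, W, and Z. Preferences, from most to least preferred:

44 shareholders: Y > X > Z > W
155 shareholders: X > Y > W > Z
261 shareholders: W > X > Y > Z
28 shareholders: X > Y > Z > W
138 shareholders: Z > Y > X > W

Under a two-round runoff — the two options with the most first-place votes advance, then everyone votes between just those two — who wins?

X

Round 1 first-place votes: X 183, Y 44, W 261, Z 138.
W and X advance.
Runoff: W is preferred to X by 261 voters; X by 365.
X wins the runoff.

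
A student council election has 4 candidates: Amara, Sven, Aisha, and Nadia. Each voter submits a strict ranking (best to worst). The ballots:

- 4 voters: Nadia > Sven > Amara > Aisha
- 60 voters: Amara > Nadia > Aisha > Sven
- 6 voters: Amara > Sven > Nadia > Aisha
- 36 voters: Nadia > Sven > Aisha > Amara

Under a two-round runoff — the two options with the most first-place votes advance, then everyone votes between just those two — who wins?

Round 1 first-place votes: Amara 66, Sven 0, Aisha 0, Nadia 40.
Amara and Nadia advance.
Runoff: Amara is preferred to Nadia by 66 voters; Nadia by 40.
Amara wins the runoff.

Amara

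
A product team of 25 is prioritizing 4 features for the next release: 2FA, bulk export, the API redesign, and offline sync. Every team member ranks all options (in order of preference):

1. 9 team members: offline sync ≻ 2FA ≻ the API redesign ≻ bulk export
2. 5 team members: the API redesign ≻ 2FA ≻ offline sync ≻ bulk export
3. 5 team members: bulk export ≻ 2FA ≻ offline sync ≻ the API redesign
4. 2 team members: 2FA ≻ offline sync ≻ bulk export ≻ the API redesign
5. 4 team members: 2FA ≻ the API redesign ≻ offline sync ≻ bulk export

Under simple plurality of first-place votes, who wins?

First-place votes: 2FA 6, bulk export 5, the API redesign 5, offline sync 9.
offline sync has the most first-place votes.

offline sync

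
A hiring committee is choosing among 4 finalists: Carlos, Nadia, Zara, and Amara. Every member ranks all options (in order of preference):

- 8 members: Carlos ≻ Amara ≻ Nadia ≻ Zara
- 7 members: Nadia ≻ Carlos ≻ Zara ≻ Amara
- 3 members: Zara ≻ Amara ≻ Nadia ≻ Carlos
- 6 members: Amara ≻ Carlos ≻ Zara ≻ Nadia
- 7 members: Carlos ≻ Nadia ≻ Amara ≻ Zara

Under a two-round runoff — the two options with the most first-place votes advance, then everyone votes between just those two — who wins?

Carlos

Round 1 first-place votes: Carlos 15, Nadia 7, Zara 3, Amara 6.
Carlos and Nadia advance.
Runoff: Carlos is preferred to Nadia by 21 voters; Nadia by 10.
Carlos wins the runoff.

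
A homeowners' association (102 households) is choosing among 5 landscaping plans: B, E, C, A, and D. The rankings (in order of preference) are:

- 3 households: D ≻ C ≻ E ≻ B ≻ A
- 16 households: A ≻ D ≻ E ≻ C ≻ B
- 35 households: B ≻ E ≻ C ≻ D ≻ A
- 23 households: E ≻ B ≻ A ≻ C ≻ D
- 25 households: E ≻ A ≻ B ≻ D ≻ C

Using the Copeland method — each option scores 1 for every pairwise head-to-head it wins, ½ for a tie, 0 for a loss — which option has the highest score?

B: beats C, A, and D; loses to E → score 3.
E: beats B, C, A, and D → score 4.
C: beats D; loses to B, E, and A → score 1.
A: beats C and D; loses to B and E → score 2.
D: loses to B, E, C, and A → score 0.
E has the best pairwise record.

E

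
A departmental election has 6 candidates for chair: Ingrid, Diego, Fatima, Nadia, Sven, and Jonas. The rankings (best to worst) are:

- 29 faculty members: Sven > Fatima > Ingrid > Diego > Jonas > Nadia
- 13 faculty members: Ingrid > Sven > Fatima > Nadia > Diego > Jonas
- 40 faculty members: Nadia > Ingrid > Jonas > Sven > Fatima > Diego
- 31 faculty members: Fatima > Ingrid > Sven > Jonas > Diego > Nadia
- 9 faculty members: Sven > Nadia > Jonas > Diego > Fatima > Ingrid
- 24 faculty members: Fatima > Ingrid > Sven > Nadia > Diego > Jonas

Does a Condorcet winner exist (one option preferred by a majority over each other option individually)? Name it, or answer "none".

none

Checking pairwise contests:
Fatima beats Ingrid 93–53.
Ingrid beats Diego 137–9.
Sven beats Fatima 91–55.
Ingrid beats Nadia 97–49.
Ingrid beats Sven 108–38.
Ingrid beats Jonas 137–9.
Every option loses at least one head-to-head, so there is no Condorcet winner.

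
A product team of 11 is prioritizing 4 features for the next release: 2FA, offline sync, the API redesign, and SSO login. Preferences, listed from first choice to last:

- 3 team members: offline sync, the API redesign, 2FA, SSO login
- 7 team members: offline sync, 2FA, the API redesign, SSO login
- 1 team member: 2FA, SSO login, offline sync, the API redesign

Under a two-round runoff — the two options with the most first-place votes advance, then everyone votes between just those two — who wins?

Round 1 first-place votes: 2FA 1, offline sync 10, the API redesign 0, SSO login 0.
offline sync and 2FA advance.
Runoff: offline sync is preferred to 2FA by 10 voters; 2FA by 1.
offline sync wins the runoff.

offline sync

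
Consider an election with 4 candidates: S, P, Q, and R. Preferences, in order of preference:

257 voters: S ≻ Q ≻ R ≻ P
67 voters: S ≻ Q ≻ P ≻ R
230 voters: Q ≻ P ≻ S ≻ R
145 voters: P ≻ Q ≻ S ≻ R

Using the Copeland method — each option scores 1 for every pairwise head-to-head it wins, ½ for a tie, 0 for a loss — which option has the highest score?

S: beats R; loses to P and Q → score 1.
P: beats S and R; loses to Q → score 2.
Q: beats S, P, and R → score 3.
R: loses to S, P, and Q → score 0.
Q has the best pairwise record.

Q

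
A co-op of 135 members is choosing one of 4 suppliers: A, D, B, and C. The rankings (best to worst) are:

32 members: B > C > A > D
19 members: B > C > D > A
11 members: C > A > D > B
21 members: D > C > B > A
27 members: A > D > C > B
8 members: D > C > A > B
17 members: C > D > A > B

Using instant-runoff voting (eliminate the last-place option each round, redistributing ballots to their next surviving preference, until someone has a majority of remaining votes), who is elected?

D

Round 1: A 27, D 29, B 51, C 28. Eliminate A.
Round 2: D 56, B 51, C 28. Eliminate C.
Round 3: D 84, B 51. D has a majority.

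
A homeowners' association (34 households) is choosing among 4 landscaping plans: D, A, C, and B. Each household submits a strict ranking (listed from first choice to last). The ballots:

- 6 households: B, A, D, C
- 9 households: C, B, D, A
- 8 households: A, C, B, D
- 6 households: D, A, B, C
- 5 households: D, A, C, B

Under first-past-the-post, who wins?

First-place votes: D 11, A 8, C 9, B 6.
D has the most first-place votes.

D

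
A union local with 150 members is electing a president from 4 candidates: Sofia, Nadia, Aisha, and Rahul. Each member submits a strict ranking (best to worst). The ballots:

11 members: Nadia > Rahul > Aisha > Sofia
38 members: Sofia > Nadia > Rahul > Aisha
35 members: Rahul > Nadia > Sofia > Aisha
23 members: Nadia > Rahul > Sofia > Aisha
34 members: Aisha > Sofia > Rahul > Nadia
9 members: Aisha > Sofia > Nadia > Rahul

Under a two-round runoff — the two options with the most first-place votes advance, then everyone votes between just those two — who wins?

Round 1 first-place votes: Sofia 38, Nadia 34, Aisha 43, Rahul 35.
Aisha and Sofia advance.
Runoff: Aisha is preferred to Sofia by 54 voters; Sofia by 96.
Sofia wins the runoff.

Sofia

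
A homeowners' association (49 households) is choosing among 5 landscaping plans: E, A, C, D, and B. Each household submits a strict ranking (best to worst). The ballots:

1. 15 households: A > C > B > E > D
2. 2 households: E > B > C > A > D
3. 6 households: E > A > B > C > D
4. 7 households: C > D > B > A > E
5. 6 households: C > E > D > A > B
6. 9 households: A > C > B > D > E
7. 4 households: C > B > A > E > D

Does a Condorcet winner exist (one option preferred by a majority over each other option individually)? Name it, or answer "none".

A vs E: 35–14 for A.
A vs C: 30–19 for A.
A vs D: 36–13 for A.
A vs B: 36–13 for A.
A beats every other option head-to-head.

A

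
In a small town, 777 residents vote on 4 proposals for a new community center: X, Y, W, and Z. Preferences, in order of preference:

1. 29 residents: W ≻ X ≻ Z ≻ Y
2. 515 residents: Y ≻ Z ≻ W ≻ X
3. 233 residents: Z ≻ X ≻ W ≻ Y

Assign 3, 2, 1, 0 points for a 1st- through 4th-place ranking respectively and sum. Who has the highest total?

X: 29·2 + 515·0 + 233·2 = 524
Y: 29·0 + 515·3 + 233·0 = 1545
W: 29·3 + 515·1 + 233·1 = 835
Z: 29·1 + 515·2 + 233·3 = 1758
Z has the highest Borda score (1758).

Z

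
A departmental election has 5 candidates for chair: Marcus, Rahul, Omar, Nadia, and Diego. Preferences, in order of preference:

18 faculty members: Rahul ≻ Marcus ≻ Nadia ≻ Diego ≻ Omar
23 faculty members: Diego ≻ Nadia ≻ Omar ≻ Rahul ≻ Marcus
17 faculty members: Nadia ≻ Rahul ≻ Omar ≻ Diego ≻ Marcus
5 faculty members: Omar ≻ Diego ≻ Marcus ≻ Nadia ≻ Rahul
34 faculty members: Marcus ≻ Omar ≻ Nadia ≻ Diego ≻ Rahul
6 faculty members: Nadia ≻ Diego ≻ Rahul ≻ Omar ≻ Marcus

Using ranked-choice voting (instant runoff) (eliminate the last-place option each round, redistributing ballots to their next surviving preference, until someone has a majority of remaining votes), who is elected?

Round 1: Marcus 34, Rahul 18, Omar 5, Nadia 23, Diego 23. Eliminate Omar.
Round 2: Marcus 34, Rahul 18, Nadia 23, Diego 28. Eliminate Rahul.
Round 3: Marcus 52, Nadia 23, Diego 28. Marcus has a majority.

Marcus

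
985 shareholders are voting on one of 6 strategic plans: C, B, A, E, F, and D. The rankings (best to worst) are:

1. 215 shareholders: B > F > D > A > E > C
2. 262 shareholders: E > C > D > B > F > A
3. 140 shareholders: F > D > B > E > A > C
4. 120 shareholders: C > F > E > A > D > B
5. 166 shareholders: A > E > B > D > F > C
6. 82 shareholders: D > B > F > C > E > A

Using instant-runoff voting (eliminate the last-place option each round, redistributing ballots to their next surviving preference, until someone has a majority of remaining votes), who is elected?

Round 1: C 120, B 215, A 166, E 262, F 140, D 82. Eliminate D.
Round 2: C 120, B 297, A 166, E 262, F 140. Eliminate C.
Round 3: B 297, A 166, E 262, F 260. Eliminate A.
Round 4: B 297, E 428, F 260. Eliminate F.
Round 5: B 437, E 548. E has a majority.

E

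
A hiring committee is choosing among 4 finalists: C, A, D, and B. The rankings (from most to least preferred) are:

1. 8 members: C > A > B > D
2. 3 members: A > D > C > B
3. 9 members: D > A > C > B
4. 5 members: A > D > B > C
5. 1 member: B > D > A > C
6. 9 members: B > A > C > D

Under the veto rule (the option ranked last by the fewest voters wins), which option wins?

Last-place votes: C 6, A 0, D 17, B 12.
A is ranked last by the fewest voters, so A wins.

A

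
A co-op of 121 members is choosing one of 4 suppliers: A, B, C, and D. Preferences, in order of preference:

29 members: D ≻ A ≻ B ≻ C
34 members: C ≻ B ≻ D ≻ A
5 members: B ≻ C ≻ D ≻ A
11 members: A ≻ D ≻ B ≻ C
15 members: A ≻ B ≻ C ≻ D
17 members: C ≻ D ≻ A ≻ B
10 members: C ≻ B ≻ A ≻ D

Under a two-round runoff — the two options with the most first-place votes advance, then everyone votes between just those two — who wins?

Round 1 first-place votes: A 26, B 5, C 61, D 29.
C and D advance.
Runoff: C is preferred to D by 81 voters; D by 40.
C wins the runoff.

C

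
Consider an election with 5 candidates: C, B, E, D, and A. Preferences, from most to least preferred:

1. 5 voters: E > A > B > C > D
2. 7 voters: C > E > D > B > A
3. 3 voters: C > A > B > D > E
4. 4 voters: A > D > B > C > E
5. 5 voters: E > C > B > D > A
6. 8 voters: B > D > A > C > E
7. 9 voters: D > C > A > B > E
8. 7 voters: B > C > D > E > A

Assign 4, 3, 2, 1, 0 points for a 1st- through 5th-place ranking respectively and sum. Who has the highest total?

C: 5·1 + 7·4 + 3·4 + 4·1 + 5·3 + 8·1 + 9·3 + 7·3 = 120
B: 5·2 + 7·1 + 3·2 + 4·2 + 5·2 + 8·4 + 9·1 + 7·4 = 110
E: 5·4 + 7·3 + 3·0 + 4·0 + 5·4 + 8·0 + 9·0 + 7·1 = 68
D: 5·0 + 7·2 + 3·1 + 4·3 + 5·1 + 8·3 + 9·4 + 7·2 = 108
A: 5·3 + 7·0 + 3·3 + 4·4 + 5·0 + 8·2 + 9·2 + 7·0 = 74
C has the highest Borda score (120).

C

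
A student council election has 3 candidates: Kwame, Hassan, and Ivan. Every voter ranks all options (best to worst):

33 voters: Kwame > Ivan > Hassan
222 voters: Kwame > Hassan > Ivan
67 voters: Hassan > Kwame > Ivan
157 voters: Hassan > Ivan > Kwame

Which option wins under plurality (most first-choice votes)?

Kwame

First-place votes: Kwame 255, Hassan 224, Ivan 0.
Kwame has the most first-place votes.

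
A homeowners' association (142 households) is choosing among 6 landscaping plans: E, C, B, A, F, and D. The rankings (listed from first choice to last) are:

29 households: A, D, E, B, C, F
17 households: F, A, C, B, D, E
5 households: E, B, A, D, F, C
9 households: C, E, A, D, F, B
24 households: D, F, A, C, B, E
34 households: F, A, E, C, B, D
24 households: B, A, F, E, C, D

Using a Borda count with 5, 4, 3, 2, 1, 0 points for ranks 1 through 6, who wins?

E: 29·3 + 17·0 + 5·5 + 9·4 + 24·0 + 34·3 + 24·2 = 298
C: 29·1 + 17·3 + 5·0 + 9·5 + 24·2 + 34·2 + 24·1 = 265
B: 29·2 + 17·2 + 5·4 + 9·0 + 24·1 + 34·1 + 24·5 = 290
A: 29·5 + 17·4 + 5·3 + 9·3 + 24·3 + 34·4 + 24·4 = 559
F: 29·0 + 17·5 + 5·1 + 9·1 + 24·4 + 34·5 + 24·3 = 437
D: 29·4 + 17·1 + 5·2 + 9·2 + 24·5 + 34·0 + 24·0 = 281
A has the highest Borda score (559).

A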